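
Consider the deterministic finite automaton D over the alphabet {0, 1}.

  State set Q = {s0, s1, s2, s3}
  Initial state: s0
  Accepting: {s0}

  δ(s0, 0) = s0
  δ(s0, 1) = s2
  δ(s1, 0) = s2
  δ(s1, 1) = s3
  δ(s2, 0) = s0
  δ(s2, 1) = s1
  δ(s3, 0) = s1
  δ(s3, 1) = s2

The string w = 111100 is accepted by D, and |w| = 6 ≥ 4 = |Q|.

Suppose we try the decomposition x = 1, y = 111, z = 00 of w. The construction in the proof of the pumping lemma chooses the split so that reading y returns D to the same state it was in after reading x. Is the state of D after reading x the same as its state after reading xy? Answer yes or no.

yes

Run of D on the first 4 characters of w = 1 1 1 1:
  step 0: s0  (start)
  step 1: s2  (read 1: s0→s2)
  step 2: s1  (read 1: s2→s1)
  step 3: s3  (read 1: s1→s3)
  step 4: s2  (read 1: s3→s2)

After x (step 1): s2. After xy (step 4): s2.
They match, so y = 111 drives D around a cycle from s2 back to itself; pumping y any number of times keeps D in s2 before reading z, and xyⁱz ∈ L(D) for every i ≥ 0.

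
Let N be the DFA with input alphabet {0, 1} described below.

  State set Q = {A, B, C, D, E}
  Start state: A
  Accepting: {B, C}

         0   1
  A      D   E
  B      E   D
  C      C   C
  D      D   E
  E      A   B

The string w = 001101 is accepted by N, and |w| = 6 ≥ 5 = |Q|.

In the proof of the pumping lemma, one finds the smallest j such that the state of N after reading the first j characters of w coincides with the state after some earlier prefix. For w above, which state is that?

Run of N on w = 0 0 1 1 0 1:
  step 0: A  (start)
  step 1: D  (read 0: A→D)
  step 2: D  (read 0: D→D)   ← first repeat (D seen earlier)
  step 3: E  (read 1: D→E)
  step 4: B  (read 1: E→B)
  step 5: E  (read 0: B→E)
  step 6: B  (read 1: E→B)

The earliest repeat is at step j = 2: N is in D, which it already visited at step i = 1.

D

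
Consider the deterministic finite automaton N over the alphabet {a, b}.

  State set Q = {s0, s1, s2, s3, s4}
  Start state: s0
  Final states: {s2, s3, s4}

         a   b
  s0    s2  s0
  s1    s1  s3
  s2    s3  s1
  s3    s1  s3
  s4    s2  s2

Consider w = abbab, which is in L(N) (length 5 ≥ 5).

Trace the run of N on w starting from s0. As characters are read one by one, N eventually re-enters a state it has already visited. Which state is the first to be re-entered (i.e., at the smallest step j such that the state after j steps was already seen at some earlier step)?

Run of N on w = a b b a b:
  step 0: s0  (start)
  step 1: s2  (read a: s0→s2)
  step 2: s1  (read b: s2→s1)
  step 3: s3  (read b: s1→s3)
  step 4: s1  (read a: s3→s1)   ← first repeat (s1 seen earlier)
  step 5: s3  (read b: s1→s3)

The earliest repeat is at step j = 4: N is in s1, which it already visited at step i = 2.
The DFA has 5 states, so the proof of the pumping lemma guarantees a repeated state among the first 5+1 visited; the segment between the two visits is the pumpable y.

s1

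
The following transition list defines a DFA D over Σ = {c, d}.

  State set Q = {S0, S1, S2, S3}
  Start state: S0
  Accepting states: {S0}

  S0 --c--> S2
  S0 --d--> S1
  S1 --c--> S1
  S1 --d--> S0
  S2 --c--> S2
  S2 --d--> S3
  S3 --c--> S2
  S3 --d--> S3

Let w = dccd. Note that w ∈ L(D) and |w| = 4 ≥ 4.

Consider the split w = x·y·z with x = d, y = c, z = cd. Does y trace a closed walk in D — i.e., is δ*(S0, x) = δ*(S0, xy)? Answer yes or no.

yes

State sequence: S0 -d-> S1 -c-> S1

After x (step 1): S1. After xy (step 2): S1.
They match, so y = c drives D around a cycle from S1 back to itself; pumping y any number of times keeps D in S1 before reading z, and xyⁱz ∈ L(D) for every i ≥ 0.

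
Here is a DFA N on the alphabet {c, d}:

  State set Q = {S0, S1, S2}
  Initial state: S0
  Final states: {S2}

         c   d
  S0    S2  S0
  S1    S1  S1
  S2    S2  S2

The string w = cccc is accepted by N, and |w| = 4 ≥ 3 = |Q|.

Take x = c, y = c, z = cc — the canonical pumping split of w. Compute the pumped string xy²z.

ccccc

xy^2z = c·c·c·cc = ccccc.
Reading y = c takes N from S2 back to S2, so after x·y·y the machine is still in S2, and z then leads to the accepting state S2. Hence ccccc ∈ L(N).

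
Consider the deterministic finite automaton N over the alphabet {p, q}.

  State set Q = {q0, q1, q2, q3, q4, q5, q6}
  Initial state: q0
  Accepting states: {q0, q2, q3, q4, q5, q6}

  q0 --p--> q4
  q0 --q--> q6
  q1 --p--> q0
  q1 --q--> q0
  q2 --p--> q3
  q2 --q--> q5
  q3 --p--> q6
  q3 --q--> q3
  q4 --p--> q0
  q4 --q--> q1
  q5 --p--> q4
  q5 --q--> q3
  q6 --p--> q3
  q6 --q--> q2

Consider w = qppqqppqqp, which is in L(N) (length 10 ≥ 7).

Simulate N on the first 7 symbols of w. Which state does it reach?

q0

State sequence: q0 -q-> q6 -p-> q3 -p-> q6 -q-> q2 -q-> q5 -p-> q4 -p-> q0

After reading 7 characters, N is in state q0.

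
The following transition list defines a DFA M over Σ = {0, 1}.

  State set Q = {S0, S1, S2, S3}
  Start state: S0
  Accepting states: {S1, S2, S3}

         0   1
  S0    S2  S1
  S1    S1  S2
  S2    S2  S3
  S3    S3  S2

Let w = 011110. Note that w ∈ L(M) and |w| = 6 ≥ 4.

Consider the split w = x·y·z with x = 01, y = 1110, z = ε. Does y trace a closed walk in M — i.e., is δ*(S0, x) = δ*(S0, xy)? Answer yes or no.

Run of M on the first 6 characters of w = 0 1 1 1 1 0:
  step 0: S0  (start)
  step 1: S2  (read 0: S0→S2)
  step 2: S3  (read 1: S2→S3)
  step 3: S2  (read 1: S3→S2)
  step 4: S3  (read 1: S2→S3)
  step 5: S2  (read 1: S3→S2)
  step 6: S2  (read 0: S2→S2)

After x (step 2): S3. After xy (step 6): S2.
They differ (S3 ≠ S2), so y is not a cycle from the state after x; this split is not the one the pumping-lemma construction produces, and pumping y need not keep the string in L(M).

no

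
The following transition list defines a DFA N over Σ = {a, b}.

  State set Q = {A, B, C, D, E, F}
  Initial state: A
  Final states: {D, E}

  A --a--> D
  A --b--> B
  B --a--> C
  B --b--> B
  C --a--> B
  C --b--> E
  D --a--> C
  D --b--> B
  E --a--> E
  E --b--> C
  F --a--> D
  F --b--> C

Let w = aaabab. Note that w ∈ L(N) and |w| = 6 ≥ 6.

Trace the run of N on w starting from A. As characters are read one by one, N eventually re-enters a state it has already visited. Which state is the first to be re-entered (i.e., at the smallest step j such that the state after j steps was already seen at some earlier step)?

B

Run of N on w = a a a b a b:
  step 0: A  (start)
  step 1: D  (read a: A→D)
  step 2: C  (read a: D→C)
  step 3: B  (read a: C→B)
  step 4: B  (read b: B→B)   ← first repeat (B seen earlier)
  step 5: C  (read a: B→C)
  step 6: E  (read b: C→E)

The earliest repeat is at step j = 4: N is in B, which it already visited at step i = 3.
With |Q| = 6, pigeonhole forces a state repeat no later than step 6; the substring read between the first and second visits to that state can be pumped.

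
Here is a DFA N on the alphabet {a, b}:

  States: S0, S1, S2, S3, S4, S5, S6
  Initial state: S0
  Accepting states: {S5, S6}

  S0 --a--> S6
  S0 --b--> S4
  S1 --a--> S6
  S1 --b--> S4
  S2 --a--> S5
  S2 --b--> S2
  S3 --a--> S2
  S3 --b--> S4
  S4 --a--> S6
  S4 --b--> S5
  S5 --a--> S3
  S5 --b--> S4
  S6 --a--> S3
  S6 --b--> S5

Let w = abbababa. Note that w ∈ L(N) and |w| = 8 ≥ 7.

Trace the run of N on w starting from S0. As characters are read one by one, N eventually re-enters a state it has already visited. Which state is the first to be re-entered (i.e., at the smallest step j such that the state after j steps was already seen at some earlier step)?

S6

State sequence: S0 -a-> S6 -b-> S5 -b-> S4 -a-> S6 -b-> S5 -a-> S3 -b-> S4 -a-> S6
First repeat at step 4: S6 was already visited.

The earliest repeat is at step j = 4: N is in S6, which it already visited at step i = 1.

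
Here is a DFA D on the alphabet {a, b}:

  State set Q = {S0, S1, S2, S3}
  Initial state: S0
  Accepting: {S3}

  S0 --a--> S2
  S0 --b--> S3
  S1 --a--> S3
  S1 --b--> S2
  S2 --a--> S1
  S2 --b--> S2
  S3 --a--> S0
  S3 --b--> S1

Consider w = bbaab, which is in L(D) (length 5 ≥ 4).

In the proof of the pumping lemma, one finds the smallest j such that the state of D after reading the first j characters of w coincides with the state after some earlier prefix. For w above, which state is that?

Run of D on w = b b a a b:
  step 0: S0  (start)
  step 1: S3  (read b: S0→S3)
  step 2: S1  (read b: S3→S1)
  step 3: S3  (read a: S1→S3)   ← first repeat (S3 seen earlier)
  step 4: S0  (read a: S3→S0)
  step 5: S3  (read b: S0→S3)

The earliest repeat is at step j = 3: D is in S3, which it already visited at step i = 1.
The DFA has 4 states, so the proof of the pumping lemma guarantees a repeated state among the first 4+1 visited; the segment between the two visits is the pumpable y.

S3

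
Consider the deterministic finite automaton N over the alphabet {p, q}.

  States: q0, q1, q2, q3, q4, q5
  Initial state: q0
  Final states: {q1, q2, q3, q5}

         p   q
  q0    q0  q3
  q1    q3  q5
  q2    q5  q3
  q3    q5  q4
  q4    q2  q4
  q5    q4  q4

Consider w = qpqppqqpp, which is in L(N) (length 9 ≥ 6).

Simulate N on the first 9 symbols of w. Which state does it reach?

Run of N on the first 9 characters of w = q p q p p q q p p:
  step 0: q0  (start)
  step 1: q3  (read q: q0→q3)
  step 2: q5  (read p: q3→q5)
  step 3: q4  (read q: q5→q4)
  step 4: q2  (read p: q4→q2)
  step 5: q5  (read p: q2→q5)
  step 6: q4  (read q: q5→q4)
  step 7: q4  (read q: q4→q4)
  step 8: q2  (read p: q4→q2)
  step 9: q5  (read p: q2→q5)

After reading 9 characters, N is in state q5.

q5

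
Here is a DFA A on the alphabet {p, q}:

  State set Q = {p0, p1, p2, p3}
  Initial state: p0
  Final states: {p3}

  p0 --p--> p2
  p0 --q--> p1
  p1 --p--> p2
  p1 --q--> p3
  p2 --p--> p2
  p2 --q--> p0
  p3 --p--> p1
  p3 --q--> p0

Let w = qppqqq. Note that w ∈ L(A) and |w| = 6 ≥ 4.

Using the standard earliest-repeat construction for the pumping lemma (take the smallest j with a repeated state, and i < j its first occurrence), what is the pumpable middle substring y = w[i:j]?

State sequence: p0 -q-> p1 -p-> p2 -p-> p2 -q-> p0 -q-> p1 -q-> p3
First repeat at step 3: p2 was already visited.

So i = 2, j = 3, giving x = w[0:2] = qp, y = w[2:3] = p, z = w[3:6] = qqq.
Check: |xy| = 3 ≤ 4 and |y| = 1 ≥ 1. Reading y takes A from p2 back to p2, so every xyⁱz is accepted.
Pumping length from the standard proof: p = 4 (the number of states). The repeated state found above gives |xy| = j ≤ 4 and |y| = j − i ≥ 1.

p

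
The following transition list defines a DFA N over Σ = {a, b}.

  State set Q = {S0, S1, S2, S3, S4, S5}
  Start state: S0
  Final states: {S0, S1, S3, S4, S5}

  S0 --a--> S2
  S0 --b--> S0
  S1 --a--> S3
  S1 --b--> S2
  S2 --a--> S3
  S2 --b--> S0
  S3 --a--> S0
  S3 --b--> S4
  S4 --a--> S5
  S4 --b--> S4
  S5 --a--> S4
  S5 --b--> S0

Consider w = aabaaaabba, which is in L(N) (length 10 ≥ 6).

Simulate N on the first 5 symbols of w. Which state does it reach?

S4

Run of N on the first 5 characters of w = a a b a a:
  step 0: S0  (start)
  step 1: S2  (read a: S0→S2)
  step 2: S3  (read a: S2→S3)
  step 3: S4  (read b: S3→S4)
  step 4: S5  (read a: S4→S5)
  step 5: S4  (read a: S5→S4)

After reading 5 characters, N is in state S4.
(This kind of state-tracing is the core of the pumping-lemma construction: with 6 states, pigeonhole forces a repeat within the first 6 steps.)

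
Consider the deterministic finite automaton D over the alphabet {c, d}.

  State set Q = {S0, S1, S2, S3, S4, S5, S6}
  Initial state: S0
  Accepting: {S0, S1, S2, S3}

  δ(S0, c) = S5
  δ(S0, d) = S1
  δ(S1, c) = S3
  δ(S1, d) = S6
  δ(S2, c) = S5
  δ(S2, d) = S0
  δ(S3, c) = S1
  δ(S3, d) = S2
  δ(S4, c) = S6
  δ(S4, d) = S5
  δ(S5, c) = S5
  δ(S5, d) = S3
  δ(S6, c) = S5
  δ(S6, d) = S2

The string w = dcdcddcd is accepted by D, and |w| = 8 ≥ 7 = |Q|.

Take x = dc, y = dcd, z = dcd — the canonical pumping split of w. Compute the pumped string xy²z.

dcdcddcddcd

xy^2z = dc·dcd·dcd·dcd = dcdcddcddcd.
Reading y = dcd takes D from S3 back to S3, so after x·y·y the machine is still in S3, and z then leads to the accepting state S3. Hence dcdcddcddcd ∈ L(D).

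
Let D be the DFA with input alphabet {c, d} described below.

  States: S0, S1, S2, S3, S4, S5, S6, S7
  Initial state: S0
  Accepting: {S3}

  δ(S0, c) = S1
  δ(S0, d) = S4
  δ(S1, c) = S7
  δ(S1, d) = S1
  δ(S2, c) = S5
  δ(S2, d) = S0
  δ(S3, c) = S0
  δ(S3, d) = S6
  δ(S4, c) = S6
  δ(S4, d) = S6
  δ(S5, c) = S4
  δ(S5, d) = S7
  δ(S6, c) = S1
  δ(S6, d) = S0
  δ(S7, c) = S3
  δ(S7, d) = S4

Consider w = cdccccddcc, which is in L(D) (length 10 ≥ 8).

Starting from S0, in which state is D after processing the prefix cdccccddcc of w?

Run of D on the first 10 characters of w = c d c c c c d d c c:
  step 0: S0  (start)
  step 1: S1  (read c: S0→S1)
  step 2: S1  (read d: S1→S1)
  step 3: S7  (read c: S1→S7)
  step 4: S3  (read c: S7→S3)
  step 5: S0  (read c: S3→S0)
  step 6: S1  (read c: S0→S1)
  step 7: S1  (read d: S1→S1)
  step 8: S1  (read d: S1→S1)
  step 9: S7  (read c: S1→S7)
  step 10: S3  (read c: S7→S3)

After reading 10 characters, D is in state S3.
(This kind of state-tracing is the core of the pumping-lemma construction: with 8 states, pigeonhole forces a repeat within the first 8 steps.)

S3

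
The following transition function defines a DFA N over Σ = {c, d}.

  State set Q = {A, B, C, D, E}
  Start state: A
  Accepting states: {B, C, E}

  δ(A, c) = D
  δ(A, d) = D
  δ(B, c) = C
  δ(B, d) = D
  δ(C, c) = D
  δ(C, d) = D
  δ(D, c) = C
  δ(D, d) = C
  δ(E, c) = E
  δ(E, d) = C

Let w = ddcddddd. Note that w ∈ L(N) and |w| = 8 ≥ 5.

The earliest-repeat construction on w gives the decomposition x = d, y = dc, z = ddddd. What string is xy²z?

ddcdcddddd

xy^2z = d·dc·dc·ddddd = ddcdcddddd.
Reading y = dc takes N from D back to D, so after x·y·y the machine is still in D, and z then leads to the accepting state C. Hence ddcdcddddd ∈ L(N).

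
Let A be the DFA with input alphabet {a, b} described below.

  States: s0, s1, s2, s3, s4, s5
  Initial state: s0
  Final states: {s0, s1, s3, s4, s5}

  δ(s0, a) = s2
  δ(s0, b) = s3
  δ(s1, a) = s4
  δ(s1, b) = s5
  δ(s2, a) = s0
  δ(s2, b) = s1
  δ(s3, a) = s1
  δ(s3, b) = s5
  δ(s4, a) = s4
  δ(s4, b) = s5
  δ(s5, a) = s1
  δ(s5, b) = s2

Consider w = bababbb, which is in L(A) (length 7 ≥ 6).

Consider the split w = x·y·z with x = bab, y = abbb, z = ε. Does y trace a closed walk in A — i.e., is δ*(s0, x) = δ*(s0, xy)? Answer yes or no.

Run of A on the first 7 characters of w = b a b a b b b:
  step 0: s0  (start)
  step 1: s3  (read b: s0→s3)
  step 2: s1  (read a: s3→s1)
  step 3: s5  (read b: s1→s5)
  step 4: s1  (read a: s5→s1)
  step 5: s5  (read b: s1→s5)
  step 6: s2  (read b: s5→s2)
  step 7: s1  (read b: s2→s1)

After x (step 3): s5. After xy (step 7): s1.
They differ (s5 ≠ s1), so y is not a cycle from the state after x; this split is not the one the pumping-lemma construction produces, and pumping y need not keep the string in L(A).

no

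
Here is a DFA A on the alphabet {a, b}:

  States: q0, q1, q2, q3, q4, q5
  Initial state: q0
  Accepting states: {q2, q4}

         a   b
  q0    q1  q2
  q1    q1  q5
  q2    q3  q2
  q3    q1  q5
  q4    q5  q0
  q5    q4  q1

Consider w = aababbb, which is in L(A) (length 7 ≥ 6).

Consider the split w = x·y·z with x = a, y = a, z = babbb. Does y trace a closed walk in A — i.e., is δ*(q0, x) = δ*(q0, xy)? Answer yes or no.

yes

State sequence: q0 -a-> q1 -a-> q1

After x (step 1): q1. After xy (step 2): q1.
They match, so y = a drives A around a cycle from q1 back to itself; pumping y any number of times keeps A in q1 before reading z, and xyⁱz ∈ L(A) for every i ≥ 0.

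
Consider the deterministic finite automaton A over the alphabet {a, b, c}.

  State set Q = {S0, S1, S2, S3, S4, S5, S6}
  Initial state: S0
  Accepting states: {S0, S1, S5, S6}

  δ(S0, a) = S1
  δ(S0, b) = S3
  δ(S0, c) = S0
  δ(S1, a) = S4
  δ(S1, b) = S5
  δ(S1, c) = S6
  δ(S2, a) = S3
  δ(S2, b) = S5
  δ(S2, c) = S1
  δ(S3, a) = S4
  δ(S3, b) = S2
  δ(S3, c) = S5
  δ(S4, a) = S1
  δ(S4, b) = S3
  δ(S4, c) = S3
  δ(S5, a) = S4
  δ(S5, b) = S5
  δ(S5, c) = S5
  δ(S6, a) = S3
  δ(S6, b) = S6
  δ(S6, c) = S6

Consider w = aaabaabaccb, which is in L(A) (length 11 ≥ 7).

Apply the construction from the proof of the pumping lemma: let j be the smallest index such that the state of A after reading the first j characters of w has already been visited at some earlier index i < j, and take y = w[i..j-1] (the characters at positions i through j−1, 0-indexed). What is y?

aa

Run of A on w = a a a b a a b a c c b:
  step 0: S0  (start)
  step 1: S1  (read a: S0→S1)
  step 2: S4  (read a: S1→S4)
  step 3: S1  (read a: S4→S1)   ← first repeat (S1 seen earlier)
  step 4: S5  (read b: S1→S5)
  step 5: S4  (read a: S5→S4)
  step 6: S1  (read a: S4→S1)
  step 7: S5  (read b: S1→S5)
  step 8: S4  (read a: S5→S4)
  step 9: S3  (read c: S4→S3)
  step 10: S5  (read c: S3→S5)
  step 11: S5  (read b: S5→S5)

So i = 1, j = 3, giving x = w[0:1] = a, y = w[1:3] = aa, z = w[3:11] = baabaccb.
Check: |xy| = 3 ≤ 7 and |y| = 2 ≥ 1. Reading y takes A from S1 back to S1, so every xyⁱz is accepted.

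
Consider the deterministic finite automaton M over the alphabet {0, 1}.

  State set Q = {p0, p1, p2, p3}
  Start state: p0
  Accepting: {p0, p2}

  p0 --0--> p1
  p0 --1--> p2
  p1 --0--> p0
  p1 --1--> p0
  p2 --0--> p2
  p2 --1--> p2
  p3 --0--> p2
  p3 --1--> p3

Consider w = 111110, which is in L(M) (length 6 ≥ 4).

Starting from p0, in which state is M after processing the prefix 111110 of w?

State sequence: p0 -1-> p2 -1-> p2 -1-> p2 -1-> p2 -1-> p2 -0-> p2

After reading 6 characters, M is in state p2.

p2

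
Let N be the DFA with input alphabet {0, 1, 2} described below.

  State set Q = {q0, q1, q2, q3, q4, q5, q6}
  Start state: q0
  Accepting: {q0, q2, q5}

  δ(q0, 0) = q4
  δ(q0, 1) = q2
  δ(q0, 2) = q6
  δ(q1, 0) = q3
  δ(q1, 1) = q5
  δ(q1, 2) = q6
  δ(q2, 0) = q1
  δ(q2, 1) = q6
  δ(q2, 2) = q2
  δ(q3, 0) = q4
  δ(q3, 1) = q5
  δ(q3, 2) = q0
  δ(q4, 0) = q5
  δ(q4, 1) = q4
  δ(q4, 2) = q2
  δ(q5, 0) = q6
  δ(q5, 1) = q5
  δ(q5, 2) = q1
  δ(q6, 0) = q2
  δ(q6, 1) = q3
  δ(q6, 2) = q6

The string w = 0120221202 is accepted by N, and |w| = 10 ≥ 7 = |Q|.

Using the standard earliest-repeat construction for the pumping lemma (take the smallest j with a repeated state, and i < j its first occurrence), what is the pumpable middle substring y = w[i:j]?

1

Run of N on w = 0 1 2 0 2 2 1 2 0 2:
  step 0: q0  (start)
  step 1: q4  (read 0: q0→q4)
  step 2: q4  (read 1: q4→q4)   ← first repeat (q4 seen earlier)
  step 3: q2  (read 2: q4→q2)
  step 4: q1  (read 0: q2→q1)
  step 5: q6  (read 2: q1→q6)
  step 6: q6  (read 2: q6→q6)
  step 7: q3  (read 1: q6→q3)
  step 8: q0  (read 2: q3→q0)
  step 9: q4  (read 0: q0→q4)
  step 10: q2  (read 2: q4→q2)

So i = 1, j = 2, giving x = w[0:1] = 0, y = w[1:2] = 1, z = w[2:10] = 20221202.
Check: |xy| = 2 ≤ 7 and |y| = 1 ≥ 1. Reading y takes N from q4 back to q4, so every xyⁱz is accepted.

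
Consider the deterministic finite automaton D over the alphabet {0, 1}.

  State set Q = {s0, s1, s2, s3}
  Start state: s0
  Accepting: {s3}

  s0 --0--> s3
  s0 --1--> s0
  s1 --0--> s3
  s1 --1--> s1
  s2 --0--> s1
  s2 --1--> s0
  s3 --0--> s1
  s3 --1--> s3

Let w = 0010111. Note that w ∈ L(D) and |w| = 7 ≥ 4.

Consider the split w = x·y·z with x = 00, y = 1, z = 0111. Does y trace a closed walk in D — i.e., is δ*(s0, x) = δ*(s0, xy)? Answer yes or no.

Run of D on the first 3 characters of w = 0 0 1:
  step 0: s0  (start)
  step 1: s3  (read 0: s0→s3)
  step 2: s1  (read 0: s3→s1)
  step 3: s1  (read 1: s1→s1)

After x (step 2): s1. After xy (step 3): s1.
They match, so y = 1 drives D around a cycle from s1 back to itself; pumping y any number of times keeps D in s1 before reading z, and xyⁱz ∈ L(D) for every i ≥ 0.

yes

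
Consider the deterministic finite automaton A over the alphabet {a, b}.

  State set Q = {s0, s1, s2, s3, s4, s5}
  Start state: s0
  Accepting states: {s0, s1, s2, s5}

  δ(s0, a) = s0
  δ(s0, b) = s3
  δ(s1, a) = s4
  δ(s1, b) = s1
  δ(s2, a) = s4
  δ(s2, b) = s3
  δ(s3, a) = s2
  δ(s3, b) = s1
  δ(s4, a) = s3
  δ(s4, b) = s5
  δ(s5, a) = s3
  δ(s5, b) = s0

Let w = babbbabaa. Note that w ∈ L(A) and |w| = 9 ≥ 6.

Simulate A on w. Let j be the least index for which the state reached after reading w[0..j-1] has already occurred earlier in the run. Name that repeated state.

State sequence: s0 -b-> s3 -a-> s2 -b-> s3 -b-> s1 -b-> s1 -a-> s4 -b-> s5 -a-> s3 -a-> s2
First repeat at step 3: s3 was already visited.

The earliest repeat is at step j = 3: A is in s3, which it already visited at step i = 1.
With |Q| = 6, pigeonhole forces a state repeat no later than step 6; the substring read between the first and second visits to that state can be pumped.

s3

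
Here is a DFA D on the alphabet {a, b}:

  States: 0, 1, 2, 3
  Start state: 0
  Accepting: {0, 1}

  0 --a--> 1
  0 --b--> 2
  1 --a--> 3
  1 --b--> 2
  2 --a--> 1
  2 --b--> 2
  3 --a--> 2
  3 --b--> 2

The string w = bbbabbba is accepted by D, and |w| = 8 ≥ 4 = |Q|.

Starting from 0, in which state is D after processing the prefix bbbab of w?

2

Run of D on the first 5 characters of w = b b b a b:
  step 0: 0  (start)
  step 1: 2  (read b: 0→2)
  step 2: 2  (read b: 2→2)
  step 3: 2  (read b: 2→2)
  step 4: 1  (read a: 2→1)
  step 5: 2  (read b: 1→2)

After reading 5 characters, D is in state 2.
(This kind of state-tracing is the core of the pumping-lemma construction: with 4 states, pigeonhole forces a repeat within the first 4 steps.)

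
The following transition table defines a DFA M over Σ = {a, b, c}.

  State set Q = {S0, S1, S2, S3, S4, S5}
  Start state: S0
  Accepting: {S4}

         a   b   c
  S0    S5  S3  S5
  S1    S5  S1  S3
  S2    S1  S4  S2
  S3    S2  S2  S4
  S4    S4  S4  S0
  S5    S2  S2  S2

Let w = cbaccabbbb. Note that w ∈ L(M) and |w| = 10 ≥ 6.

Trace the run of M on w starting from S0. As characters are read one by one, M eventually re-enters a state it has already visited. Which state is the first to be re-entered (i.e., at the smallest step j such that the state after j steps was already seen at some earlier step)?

S4

State sequence: S0 -c-> S5 -b-> S2 -a-> S1 -c-> S3 -c-> S4 -a-> S4 -b-> S4 -b-> S4 -b-> S4 -b-> S4
First repeat at step 6: S4 was already visited.

The earliest repeat is at step j = 6: M is in S4, which it already visited at step i = 5.
With |Q| = 6, pigeonhole forces a state repeat no later than step 6; the substring read between the first and second visits to that state can be pumped.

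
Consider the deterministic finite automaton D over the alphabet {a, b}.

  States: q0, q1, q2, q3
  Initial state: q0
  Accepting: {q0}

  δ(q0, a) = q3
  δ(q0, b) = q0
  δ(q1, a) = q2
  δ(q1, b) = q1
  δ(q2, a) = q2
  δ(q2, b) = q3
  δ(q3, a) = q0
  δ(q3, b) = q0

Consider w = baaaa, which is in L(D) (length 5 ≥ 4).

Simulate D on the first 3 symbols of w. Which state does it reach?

Run of D on the first 3 characters of w = b a a:
  step 0: q0  (start)
  step 1: q0  (read b: q0→q0)
  step 2: q3  (read a: q0→q3)
  step 3: q0  (read a: q3→q0)

After reading 3 characters, D is in state q0.

q0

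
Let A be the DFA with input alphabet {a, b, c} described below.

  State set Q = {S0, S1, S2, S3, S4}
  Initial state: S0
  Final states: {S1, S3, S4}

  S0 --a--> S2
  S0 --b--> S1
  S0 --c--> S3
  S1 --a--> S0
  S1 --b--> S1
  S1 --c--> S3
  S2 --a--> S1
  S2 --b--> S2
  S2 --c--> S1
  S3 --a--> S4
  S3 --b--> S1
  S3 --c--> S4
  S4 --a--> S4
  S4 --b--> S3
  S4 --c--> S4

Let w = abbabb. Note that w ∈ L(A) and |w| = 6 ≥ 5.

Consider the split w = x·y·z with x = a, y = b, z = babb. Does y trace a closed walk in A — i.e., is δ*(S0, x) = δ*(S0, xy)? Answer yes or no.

State sequence: S0 -a-> S2 -b-> S2

After x (step 1): S2. After xy (step 2): S2.
They match, so y = b drives A around a cycle from S2 back to itself; pumping y any number of times keeps A in S2 before reading z, and xyⁱz ∈ L(A) for every i ≥ 0.

yes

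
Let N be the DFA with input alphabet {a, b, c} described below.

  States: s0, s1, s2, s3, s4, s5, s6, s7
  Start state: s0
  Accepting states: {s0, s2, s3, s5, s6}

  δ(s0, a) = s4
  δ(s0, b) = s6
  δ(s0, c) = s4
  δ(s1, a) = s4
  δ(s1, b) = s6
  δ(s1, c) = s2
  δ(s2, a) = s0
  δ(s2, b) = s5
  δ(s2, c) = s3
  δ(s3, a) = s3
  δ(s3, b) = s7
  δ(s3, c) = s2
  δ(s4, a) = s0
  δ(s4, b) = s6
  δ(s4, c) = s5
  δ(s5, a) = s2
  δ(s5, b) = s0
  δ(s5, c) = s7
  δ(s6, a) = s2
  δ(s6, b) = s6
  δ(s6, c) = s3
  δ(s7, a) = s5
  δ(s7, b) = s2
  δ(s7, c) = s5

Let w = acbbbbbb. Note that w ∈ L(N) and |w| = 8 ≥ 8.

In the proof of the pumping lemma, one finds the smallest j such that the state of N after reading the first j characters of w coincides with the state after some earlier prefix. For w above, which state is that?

s0

State sequence: s0 -a-> s4 -c-> s5 -b-> s0 -b-> s6 -b-> s6 -b-> s6 -b-> s6 -b-> s6
First repeat at step 3: s0 was already visited.

The earliest repeat is at step j = 3: N is in s0, which it already visited at step i = 0.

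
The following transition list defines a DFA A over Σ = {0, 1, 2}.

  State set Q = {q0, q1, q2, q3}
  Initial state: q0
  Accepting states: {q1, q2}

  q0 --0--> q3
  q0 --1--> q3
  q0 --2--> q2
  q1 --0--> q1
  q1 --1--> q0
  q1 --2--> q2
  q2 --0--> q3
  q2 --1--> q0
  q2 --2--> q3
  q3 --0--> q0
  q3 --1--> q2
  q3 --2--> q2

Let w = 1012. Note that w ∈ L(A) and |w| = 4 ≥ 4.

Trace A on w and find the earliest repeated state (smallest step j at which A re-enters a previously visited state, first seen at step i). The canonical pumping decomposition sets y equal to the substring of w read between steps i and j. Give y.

State sequence: q0 -1-> q3 -0-> q0 -1-> q3 -2-> q2
First repeat at step 2: q0 was already visited.

So i = 0, j = 2, giving x = w[0:0] = ε, y = w[0:2] = 10, z = w[2:4] = 12.
Check: |xy| = 2 ≤ 4 and |y| = 2 ≥ 1. Reading y takes A from q0 back to q0, so every xyⁱz is accepted.
Since A has 4 states, any run of length ≥ 4 visits 4+1 states, so by pigeonhole some state repeats within the first 4 steps — that repeat gives the pumpable loop.

10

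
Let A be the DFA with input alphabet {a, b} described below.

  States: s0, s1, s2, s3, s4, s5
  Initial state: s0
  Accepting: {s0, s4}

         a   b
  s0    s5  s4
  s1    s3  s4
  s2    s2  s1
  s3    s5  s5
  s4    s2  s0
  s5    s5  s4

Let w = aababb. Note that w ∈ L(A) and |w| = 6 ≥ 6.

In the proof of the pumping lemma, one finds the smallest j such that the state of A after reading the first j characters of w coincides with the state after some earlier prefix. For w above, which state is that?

State sequence: s0 -a-> s5 -a-> s5 -b-> s4 -a-> s2 -b-> s1 -b-> s4
First repeat at step 2: s5 was already visited.

The earliest repeat is at step j = 2: A is in s5, which it already visited at step i = 1.
Pumping length from the standard proof: p = 6 (the number of states). The repeated state found above gives |xy| = j ≤ 6 and |y| = j − i ≥ 1.

s5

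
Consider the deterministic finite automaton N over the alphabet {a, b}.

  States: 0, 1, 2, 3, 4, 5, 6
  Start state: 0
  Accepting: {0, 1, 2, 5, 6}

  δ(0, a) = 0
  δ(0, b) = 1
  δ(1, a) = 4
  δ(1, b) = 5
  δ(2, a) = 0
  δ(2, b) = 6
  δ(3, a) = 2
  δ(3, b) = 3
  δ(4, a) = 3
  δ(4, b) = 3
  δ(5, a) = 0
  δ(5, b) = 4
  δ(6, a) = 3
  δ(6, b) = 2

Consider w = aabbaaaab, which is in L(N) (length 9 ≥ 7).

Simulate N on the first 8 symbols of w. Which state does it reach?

Run of N on the first 8 characters of w = a a b b a a a a:
  step 0: 0  (start)
  step 1: 0  (read a: 0→0)
  step 2: 0  (read a: 0→0)
  step 3: 1  (read b: 0→1)
  step 4: 5  (read b: 1→5)
  step 5: 0  (read a: 5→0)
  step 6: 0  (read a: 0→0)
  step 7: 0  (read a: 0→0)
  step 8: 0  (read a: 0→0)

After reading 8 characters, N is in state 0.
(This kind of state-tracing is the core of the pumping-lemma construction: with 7 states, pigeonhole forces a repeat within the first 7 steps.)

0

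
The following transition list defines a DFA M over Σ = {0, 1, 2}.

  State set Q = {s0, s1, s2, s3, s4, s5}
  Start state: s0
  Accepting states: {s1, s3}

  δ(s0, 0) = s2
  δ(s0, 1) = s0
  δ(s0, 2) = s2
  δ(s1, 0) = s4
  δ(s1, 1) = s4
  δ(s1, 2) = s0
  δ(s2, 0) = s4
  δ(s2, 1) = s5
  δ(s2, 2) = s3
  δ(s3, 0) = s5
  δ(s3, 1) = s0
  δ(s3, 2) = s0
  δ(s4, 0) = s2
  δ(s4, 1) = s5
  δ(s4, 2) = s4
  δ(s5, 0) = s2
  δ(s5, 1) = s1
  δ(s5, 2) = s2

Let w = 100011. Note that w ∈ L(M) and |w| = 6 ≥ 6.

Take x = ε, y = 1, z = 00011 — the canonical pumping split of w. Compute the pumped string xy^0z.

00011

xy⁰z = xz = ε·00011 = 00011.
Reading y = 1 takes M from s0 back to s0, so after x the machine is still in s0, and z then leads to the accepting state s1. Hence 00011 ∈ L(M).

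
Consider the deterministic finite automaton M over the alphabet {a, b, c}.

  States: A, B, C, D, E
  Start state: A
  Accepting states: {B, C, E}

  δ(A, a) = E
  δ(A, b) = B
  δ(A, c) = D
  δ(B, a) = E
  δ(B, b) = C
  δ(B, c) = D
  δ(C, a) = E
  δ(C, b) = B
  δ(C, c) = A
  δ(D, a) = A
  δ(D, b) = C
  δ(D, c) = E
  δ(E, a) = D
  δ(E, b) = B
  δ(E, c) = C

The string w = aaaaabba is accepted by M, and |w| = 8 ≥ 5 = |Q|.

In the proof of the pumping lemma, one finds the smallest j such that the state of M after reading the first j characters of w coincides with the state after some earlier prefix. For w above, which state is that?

A

Run of M on w = a a a a a b b a:
  step 0: A  (start)
  step 1: E  (read a: A→E)
  step 2: D  (read a: E→D)
  step 3: A  (read a: D→A)   ← first repeat (A seen earlier)
  step 4: E  (read a: A→E)
  step 5: D  (read a: E→D)
  step 6: C  (read b: D→C)
  step 7: B  (read b: C→B)
  step 8: E  (read a: B→E)

The earliest repeat is at step j = 3: M is in A, which it already visited at step i = 0.
With |Q| = 5, pigeonhole forces a state repeat no later than step 5; the substring read between the first and second visits to that state can be pumped.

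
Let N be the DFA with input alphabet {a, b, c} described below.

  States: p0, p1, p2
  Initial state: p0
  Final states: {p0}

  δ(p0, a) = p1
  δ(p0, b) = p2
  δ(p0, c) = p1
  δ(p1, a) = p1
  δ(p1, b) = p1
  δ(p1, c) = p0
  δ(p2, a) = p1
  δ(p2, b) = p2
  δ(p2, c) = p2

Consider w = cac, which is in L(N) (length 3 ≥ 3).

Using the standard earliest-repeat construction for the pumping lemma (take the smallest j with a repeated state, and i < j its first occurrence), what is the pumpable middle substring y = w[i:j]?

Run of N on w = c a c:
  step 0: p0  (start)
  step 1: p1  (read c: p0→p1)
  step 2: p1  (read a: p1→p1)   ← first repeat (p1 seen earlier)
  step 3: p0  (read c: p1→p0)

So i = 1, j = 2, giving x = w[0:1] = c, y = w[1:2] = a, z = w[2:3] = c.
Check: |xy| = 2 ≤ 3 and |y| = 1 ≥ 1. Reading y takes N from p1 back to p1, so every xyⁱz is accepted.

a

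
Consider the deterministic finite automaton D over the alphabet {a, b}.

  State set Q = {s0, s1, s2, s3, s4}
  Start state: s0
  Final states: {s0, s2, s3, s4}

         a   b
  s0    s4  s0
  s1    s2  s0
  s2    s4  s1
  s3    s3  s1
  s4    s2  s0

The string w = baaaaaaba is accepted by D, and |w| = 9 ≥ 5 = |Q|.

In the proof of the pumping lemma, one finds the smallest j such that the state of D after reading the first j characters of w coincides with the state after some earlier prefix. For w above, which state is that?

s0

State sequence: s0 -b-> s0 -a-> s4 -a-> s2 -a-> s4 -a-> s2 -a-> s4 -a-> s2 -b-> s1 -a-> s2
First repeat at step 1: s0 was already visited.

The earliest repeat is at step j = 1: D is in s0, which it already visited at step i = 0.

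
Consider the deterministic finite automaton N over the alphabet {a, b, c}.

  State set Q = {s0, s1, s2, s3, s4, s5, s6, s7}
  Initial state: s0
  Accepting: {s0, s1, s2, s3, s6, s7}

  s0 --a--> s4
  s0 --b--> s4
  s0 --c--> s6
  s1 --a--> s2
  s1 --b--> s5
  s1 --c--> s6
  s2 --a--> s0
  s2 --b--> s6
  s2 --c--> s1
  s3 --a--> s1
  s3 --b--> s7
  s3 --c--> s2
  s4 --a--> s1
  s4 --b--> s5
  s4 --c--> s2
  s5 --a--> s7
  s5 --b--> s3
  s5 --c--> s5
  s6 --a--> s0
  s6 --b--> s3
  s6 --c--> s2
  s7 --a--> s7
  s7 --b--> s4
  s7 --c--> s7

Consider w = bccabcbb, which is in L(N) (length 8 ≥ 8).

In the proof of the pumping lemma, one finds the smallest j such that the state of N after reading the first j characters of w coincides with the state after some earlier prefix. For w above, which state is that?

Run of N on w = b c c a b c b b:
  step 0: s0  (start)
  step 1: s4  (read b: s0→s4)
  step 2: s2  (read c: s4→s2)
  step 3: s1  (read c: s2→s1)
  step 4: s2  (read a: s1→s2)   ← first repeat (s2 seen earlier)
  step 5: s6  (read b: s2→s6)
  step 6: s2  (read c: s6→s2)
  step 7: s6  (read b: s2→s6)
  step 8: s3  (read b: s6→s3)

The earliest repeat is at step j = 4: N is in s2, which it already visited at step i = 2.
The DFA has 8 states, so the proof of the pumping lemma guarantees a repeated state among the first 8+1 visited; the segment between the two visits is the pumpable y.

s2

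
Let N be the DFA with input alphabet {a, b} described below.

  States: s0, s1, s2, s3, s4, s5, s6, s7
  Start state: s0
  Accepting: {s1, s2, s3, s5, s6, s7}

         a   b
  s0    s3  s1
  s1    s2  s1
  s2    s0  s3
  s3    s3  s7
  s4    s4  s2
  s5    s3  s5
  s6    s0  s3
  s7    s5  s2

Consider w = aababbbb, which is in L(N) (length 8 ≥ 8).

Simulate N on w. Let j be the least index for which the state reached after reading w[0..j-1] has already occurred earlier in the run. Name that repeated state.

s3

State sequence: s0 -a-> s3 -a-> s3 -b-> s7 -a-> s5 -b-> s5 -b-> s5 -b-> s5 -b-> s5
First repeat at step 2: s3 was already visited.

The earliest repeat is at step j = 2: N is in s3, which it already visited at step i = 1.
Since N has 8 states, any run of length ≥ 8 visits 8+1 states, so by pigeonhole some state repeats within the first 8 steps — that repeat gives the pumpable loop.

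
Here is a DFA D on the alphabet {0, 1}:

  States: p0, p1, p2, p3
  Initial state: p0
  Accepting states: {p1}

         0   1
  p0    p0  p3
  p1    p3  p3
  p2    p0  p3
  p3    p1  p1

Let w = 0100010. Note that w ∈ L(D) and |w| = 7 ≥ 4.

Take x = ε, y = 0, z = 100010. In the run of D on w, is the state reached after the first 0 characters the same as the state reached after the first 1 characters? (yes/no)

State sequence: p0 -0-> p0

After x (step 0): p0. After xy (step 1): p0.
They match, so y = 0 drives D around a cycle from p0 back to itself; pumping y any number of times keeps D in p0 before reading z, and xyⁱz ∈ L(D) for every i ≥ 0.

yes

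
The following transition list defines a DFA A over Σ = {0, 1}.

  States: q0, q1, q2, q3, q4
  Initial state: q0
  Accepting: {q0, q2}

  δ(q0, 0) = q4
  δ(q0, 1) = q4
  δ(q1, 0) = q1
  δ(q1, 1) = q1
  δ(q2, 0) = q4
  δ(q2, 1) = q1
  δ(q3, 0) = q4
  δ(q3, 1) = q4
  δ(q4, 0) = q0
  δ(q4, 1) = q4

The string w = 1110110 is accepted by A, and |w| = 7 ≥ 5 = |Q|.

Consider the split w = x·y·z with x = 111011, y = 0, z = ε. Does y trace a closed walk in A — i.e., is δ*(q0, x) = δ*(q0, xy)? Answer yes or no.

no

State sequence: q0 -1-> q4 -1-> q4 -1-> q4 -0-> q0 -1-> q4 -1-> q4 -0-> q0

After x (step 6): q4. After xy (step 7): q0.
They differ (q4 ≠ q0), so y is not a cycle from the state after x; this split is not the one the pumping-lemma construction produces, and pumping y need not keep the string in L(A).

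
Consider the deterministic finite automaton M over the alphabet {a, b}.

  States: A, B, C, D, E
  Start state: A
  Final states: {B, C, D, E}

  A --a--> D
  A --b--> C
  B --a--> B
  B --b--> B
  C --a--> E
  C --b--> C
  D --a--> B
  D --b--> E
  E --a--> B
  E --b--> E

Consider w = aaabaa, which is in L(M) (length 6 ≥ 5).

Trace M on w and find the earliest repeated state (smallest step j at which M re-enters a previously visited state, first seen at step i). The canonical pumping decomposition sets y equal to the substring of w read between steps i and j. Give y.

a

State sequence: A -a-> D -a-> B -a-> B -b-> B -a-> B -a-> B
First repeat at step 3: B was already visited.

So i = 2, j = 3, giving x = w[0:2] = aa, y = w[2:3] = a, z = w[3:6] = baa.
Check: |xy| = 3 ≤ 5 and |y| = 1 ≥ 1. Reading y takes M from B back to B, so every xyⁱz is accepted.
The DFA has 5 states, so the proof of the pumping lemma guarantees a repeated state among the first 5+1 visited; the segment between the two visits is the pumpable y.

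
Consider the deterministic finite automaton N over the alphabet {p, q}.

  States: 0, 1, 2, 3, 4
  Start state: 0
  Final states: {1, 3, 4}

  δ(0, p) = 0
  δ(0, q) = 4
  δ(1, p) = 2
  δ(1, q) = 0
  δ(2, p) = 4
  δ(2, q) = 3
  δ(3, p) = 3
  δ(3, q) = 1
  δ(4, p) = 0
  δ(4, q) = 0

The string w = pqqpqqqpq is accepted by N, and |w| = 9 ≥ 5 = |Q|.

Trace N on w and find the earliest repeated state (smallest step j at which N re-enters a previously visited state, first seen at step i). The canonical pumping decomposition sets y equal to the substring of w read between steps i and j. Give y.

State sequence: 0 -p-> 0 -q-> 4 -q-> 0 -p-> 0 -q-> 4 -q-> 0 -q-> 4 -p-> 0 -q-> 4
First repeat at step 1: 0 was already visited.

So i = 0, j = 1, giving x = w[0:0] = ε, y = w[0:1] = p, z = w[1:9] = qqpqqqpq.
Check: |xy| = 1 ≤ 5 and |y| = 1 ≥ 1. Reading y takes N from 0 back to 0, so every xyⁱz is accepted.
Pumping length from the standard proof: p = 5 (the number of states). The repeated state found above gives |xy| = j ≤ 5 and |y| = j − i ≥ 1.

p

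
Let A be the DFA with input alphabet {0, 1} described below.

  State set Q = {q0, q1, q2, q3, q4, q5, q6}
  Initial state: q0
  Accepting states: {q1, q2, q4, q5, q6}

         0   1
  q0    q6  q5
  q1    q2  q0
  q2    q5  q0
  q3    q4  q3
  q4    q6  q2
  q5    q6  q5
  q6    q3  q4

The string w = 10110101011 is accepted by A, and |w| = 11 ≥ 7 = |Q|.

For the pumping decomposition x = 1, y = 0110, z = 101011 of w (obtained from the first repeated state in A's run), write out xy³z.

1011001100110101011

xy^3z = 1·0110·0110·0110·101011 = 1011001100110101011.
Reading y = 0110 takes A from q5 back to q5, so after x·y·y·y the machine is still in q5, and z then leads to the accepting state q2. Hence 1011001100110101011 ∈ L(A).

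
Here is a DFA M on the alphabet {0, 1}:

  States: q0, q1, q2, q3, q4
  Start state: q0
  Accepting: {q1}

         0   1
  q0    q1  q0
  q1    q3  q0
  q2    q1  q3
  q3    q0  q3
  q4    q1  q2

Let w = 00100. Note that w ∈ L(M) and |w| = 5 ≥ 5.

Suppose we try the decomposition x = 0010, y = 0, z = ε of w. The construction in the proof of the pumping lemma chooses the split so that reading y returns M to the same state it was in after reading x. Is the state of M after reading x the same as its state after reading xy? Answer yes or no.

Run of M on the first 5 characters of w = 0 0 1 0 0:
  step 0: q0  (start)
  step 1: q1  (read 0: q0→q1)
  step 2: q3  (read 0: q1→q3)
  step 3: q3  (read 1: q3→q3)
  step 4: q0  (read 0: q3→q0)
  step 5: q1  (read 0: q0→q1)

After x (step 4): q0. After xy (step 5): q1.
They differ (q0 ≠ q1), so y is not a cycle from the state after x; this split is not the one the pumping-lemma construction produces, and pumping y need not keep the string in L(M).

no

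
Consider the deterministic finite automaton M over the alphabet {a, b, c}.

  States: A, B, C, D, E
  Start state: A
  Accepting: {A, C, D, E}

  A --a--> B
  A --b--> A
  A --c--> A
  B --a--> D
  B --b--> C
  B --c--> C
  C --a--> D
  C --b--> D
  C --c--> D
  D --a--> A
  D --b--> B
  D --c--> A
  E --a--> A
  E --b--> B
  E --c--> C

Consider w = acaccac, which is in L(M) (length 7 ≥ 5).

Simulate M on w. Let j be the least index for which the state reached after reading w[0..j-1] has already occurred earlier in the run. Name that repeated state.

A

State sequence: A -a-> B -c-> C -a-> D -c-> A -c-> A -a-> B -c-> C
First repeat at step 4: A was already visited.

The earliest repeat is at step j = 4: M is in A, which it already visited at step i = 0.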